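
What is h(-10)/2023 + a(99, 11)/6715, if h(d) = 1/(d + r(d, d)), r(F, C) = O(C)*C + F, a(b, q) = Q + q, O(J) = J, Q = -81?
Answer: -133201/12785360 ≈ -0.010418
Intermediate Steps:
a(b, q) = -81 + q
r(F, C) = F + C² (r(F, C) = C*C + F = C² + F = F + C²)
h(d) = 1/(d² + 2*d) (h(d) = 1/(d + (d + d²)) = 1/(d² + 2*d))
h(-10)/2023 + a(99, 11)/6715 = (1/((-10)*(2 - 10)))/2023 + (-81 + 11)/6715 = -⅒/(-8)*(1/2023) - 70*1/6715 = -⅒*(-⅛)*(1/2023) - 14/1343 = (1/80)*(1/2023) - 14/1343 = 1/161840 - 14/1343 = -133201/12785360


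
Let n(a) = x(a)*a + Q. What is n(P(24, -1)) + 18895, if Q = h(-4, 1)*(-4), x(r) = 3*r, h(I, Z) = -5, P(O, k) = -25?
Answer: 20790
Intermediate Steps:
Q = 20 (Q = -5*(-4) = 20)
n(a) = 20 + 3*a² (n(a) = (3*a)*a + 20 = 3*a² + 20 = 20 + 3*a²)
n(P(24, -1)) + 18895 = (20 + 3*(-25)²) + 18895 = (20 + 3*625) + 18895 = (20 + 1875) + 18895 = 1895 + 18895 = 20790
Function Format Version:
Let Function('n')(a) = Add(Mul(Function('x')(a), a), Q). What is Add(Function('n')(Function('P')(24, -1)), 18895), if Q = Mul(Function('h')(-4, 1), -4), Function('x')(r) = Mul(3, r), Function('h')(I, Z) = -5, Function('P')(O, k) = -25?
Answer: 20790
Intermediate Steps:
Q = 20 (Q = Mul(-5, -4) = 20)
Function('n')(a) = Add(20, Mul(3, Pow(a, 2))) (Function('n')(a) = Add(Mul(Mul(3, a), a), 20) = Add(Mul(3, Pow(a, 2)), 20) = Add(20, Mul(3, Pow(a, 2))))
Add(Function('n')(Function('P')(24, -1)), 18895) = Add(Add(20, Mul(3, Pow(-25, 2))), 18895) = Add(Add(20, Mul(3, 625)), 18895) = Add(Add(20, 1875), 18895) = Add(1895, 18895) = 20790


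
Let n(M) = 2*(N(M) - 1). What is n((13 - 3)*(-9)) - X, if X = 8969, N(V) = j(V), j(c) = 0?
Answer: -8971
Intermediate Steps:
N(V) = 0
n(M) = -2 (n(M) = 2*(0 - 1) = 2*(-1) = -2)
n((13 - 3)*(-9)) - X = -2 - 1*8969 = -2 - 8969 = -8971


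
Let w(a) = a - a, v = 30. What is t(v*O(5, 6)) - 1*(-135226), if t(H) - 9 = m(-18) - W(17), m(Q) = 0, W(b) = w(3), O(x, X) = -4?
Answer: 135235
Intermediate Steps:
w(a) = 0
W(b) = 0
t(H) = 9 (t(H) = 9 + (0 - 1*0) = 9 + (0 + 0) = 9 + 0 = 9)
t(v*O(5, 6)) - 1*(-135226) = 9 - 1*(-135226) = 9 + 135226 = 135235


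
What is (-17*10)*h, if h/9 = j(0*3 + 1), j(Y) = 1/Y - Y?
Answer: 0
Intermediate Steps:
h = 0 (h = 9*(1/(0*3 + 1) - (0*3 + 1)) = 9*(1/(0 + 1) - (0 + 1)) = 9*(1/1 - 1*1) = 9*(1 - 1) = 9*0 = 0)
(-17*10)*h = -17*10*0 = -170*0 = 0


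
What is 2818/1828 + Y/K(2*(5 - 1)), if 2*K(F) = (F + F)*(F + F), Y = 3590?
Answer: 865403/29248 ≈ 29.588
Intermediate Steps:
K(F) = 2*F² (K(F) = ((F + F)*(F + F))/2 = ((2*F)*(2*F))/2 = (4*F²)/2 = 2*F²)
2818/1828 + Y/K(2*(5 - 1)) = 2818/1828 + 3590/((2*(2*(5 - 1))²)) = 2818*(1/1828) + 3590/((2*(2*4)²)) = 1409/914 + 3590/((2*8²)) = 1409/914 + 3590/((2*64)) = 1409/914 + 3590/128 = 1409/914 + 3590*(1/128) = 1409/914 + 1795/64 = 865403/29248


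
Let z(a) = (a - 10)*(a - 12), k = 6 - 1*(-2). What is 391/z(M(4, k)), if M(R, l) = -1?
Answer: 391/143 ≈ 2.7343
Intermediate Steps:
k = 8 (k = 6 + 2 = 8)
z(a) = (-12 + a)*(-10 + a) (z(a) = (-10 + a)*(-12 + a) = (-12 + a)*(-10 + a))
391/z(M(4, k)) = 391/(120 + (-1)² - 22*(-1)) = 391/(120 + 1 + 22) = 391/143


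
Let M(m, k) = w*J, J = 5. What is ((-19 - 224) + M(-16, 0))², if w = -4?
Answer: 69169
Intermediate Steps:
M(m, k) = -20 (M(m, k) = -4*5 = -20)
((-19 - 224) + M(-16, 0))² = ((-19 - 224) - 20)² = (-243 - 20)² = (-263)² = 69169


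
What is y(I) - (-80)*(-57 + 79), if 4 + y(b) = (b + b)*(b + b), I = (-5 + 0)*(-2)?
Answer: 2156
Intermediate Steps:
I = 10 (I = -5*(-2) = 10)
y(b) = -4 + 4*b**2 (y(b) = -4 + (b + b)*(b + b) = -4 + (2*b)*(2*b) = -4 + 4*b**2)
y(I) - (-80)*(-57 + 79) = (-4 + 4*10**2) - (-80)*(-57 + 79) = (-4 + 4*100) - (-80)*22 = (-4 + 400) - 1*(-1760) = 396 + 1760 = 2156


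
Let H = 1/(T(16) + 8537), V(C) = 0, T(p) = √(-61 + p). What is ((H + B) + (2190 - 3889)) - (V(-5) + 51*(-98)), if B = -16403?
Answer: -13104 + 1/(8537 + 3*I*√5) ≈ -13104.0 - 9.2044e-8*I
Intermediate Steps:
H = 1/(8537 + 3*I*√5) (H = 1/(√(-61 + 16) + 8537) = 1/(√(-45) + 8537) = 1/(3*I*√5 + 8537) = 1/(8537 + 3*I*√5) ≈ 0.00011714 - 9.2e-8*I)
((H + B) + (2190 - 3889)) - (V(-5) + 51*(-98)) = (((8537/72880414 - 3*I*√5/72880414) - 16403) + (2190 - 3889)) - (0 + 51*(-98)) = ((-1195457422305/72880414 - 3*I*√5/72880414) - 1699) - (0 - 4998) = (-1319281245691/72880414 - 3*I*√5/72880414) - 1*(-4998) = (-1319281245691/72880414 - 3*I*√5/72880414) + 4998 = -955024936519/72880414 - 3*I*√5/72880414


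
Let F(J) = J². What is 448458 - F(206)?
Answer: 406022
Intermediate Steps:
448458 - F(206) = 448458 - 1*206² = 448458 - 1*42436 = 448458 - 42436 = 406022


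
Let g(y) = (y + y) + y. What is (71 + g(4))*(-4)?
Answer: -332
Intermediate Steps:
g(y) = 3*y (g(y) = 2*y + y = 3*y)
(71 + g(4))*(-4) = (71 + 3*4)*(-4) = (71 + 12)*(-4) = 83*(-4) = -332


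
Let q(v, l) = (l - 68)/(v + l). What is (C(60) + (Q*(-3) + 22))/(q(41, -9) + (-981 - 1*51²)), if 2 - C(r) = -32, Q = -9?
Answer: -2656/114701 ≈ -0.023156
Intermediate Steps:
C(r) = 34 (C(r) = 2 - 1*(-32) = 2 + 32 = 34)
q(v, l) = (-68 + l)/(l + v)
(C(60) + (Q*(-3) + 22))/(q(41, -9) + (-981 - 1*51²)) = (34 + (-9*(-3) + 22))/((-68 - 9)/(-9 + 41) + (-981 - 1*51²)) = (34 + (27 + 22))/(-77/32 + (-981 - 1*2601)) = (34 + 49)/((1/32)*(-77) + (-981 - 2601)) = 83/(-77/32 - 3582) = 83/(-114701/32) = 83*(-32/114701) = -2656/114701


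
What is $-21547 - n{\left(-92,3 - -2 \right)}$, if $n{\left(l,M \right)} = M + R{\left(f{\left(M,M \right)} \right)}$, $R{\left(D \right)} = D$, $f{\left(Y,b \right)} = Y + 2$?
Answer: $-21559$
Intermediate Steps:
$f{\left(Y,b \right)} = 2 + Y$
$n{\left(l,M \right)} = 2 + 2 M$ ($n{\left(l,M \right)} = M + \left(2 + M\right) = 2 + 2 M$)
$-21547 - n{\left(-92,3 - -2 \right)} = -21547 - \left(2 + 2 \left(3 - -2\right)\right) = -21547 - \left(2 + 2 \left(3 + 2\right)\right) = -21547 - \left(2 + 2 \cdot 5\right) = -21547 - \left(2 + 10\right) = -21547 - 12 = -21559$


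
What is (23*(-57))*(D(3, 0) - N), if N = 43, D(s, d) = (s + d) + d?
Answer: 52440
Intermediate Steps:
D(s, d) = s + 2*d (D(s, d) = (d + s) + d = s + 2*d)
(23*(-57))*(D(3, 0) - N) = (23*(-57))*((3 + 2*0) - 1*43) = -1311*((3 + 0) - 43) = -1311*(3 - 43) = -1311*(-40) = 52440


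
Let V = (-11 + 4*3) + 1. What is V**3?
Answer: 8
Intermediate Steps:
V = 2 (V = (-11 + 12) + 1 = 1 + 1 = 2)
V**3 = 2**3 = 8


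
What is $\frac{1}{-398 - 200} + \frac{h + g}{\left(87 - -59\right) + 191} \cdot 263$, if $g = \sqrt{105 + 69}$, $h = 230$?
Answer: $\frac{36172683}{201526} + \frac{263 \sqrt{174}}{337} \approx 189.79$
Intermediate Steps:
$g = \sqrt{174} \approx 13.191$
$\frac{1}{-398 - 200} + \frac{h + g}{\left(87 - -59\right) + 191} \cdot 263 = \frac{1}{-398 - 200} + \frac{230 + \sqrt{174}}{\left(87 - -59\right) + 191} \cdot 263 = \frac{1}{-598} + \frac{230 + \sqrt{174}}{\left(87 + 59\right) + 191} \cdot 263 = - \frac{1}{598} + \frac{230 + \sqrt{174}}{146 + 191} \cdot 263 = - \frac{1}{598} + \frac{230 + \sqrt{174}}{337} \cdot 263 = - \frac{1}{598} + \left(230 + \sqrt{174}\right) \frac{1}{337} \cdot 263 = - \frac{1}{598} + \left(\frac{230}{337} + \frac{\sqrt{174}}{337}\right) 263 = - \frac{1}{598} + \left(\frac{60490}{337} + \frac{263 \sqrt{174}}{337}\right) = \frac{36172683}{201526} + \frac{263 \sqrt{174}}{337}$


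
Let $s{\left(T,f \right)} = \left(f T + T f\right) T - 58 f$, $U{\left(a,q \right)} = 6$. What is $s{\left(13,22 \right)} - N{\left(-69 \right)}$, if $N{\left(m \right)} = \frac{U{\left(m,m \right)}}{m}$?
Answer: $\frac{141682}{23} \approx 6160.1$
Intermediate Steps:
$N{\left(m \right)} = \frac{6}{m}$
$s{\left(T,f \right)} = - 58 f + 2 f T^{2}$ ($s{\left(T,f \right)} = \left(T f + T f\right) T - 58 f = 2 T f T - 58 f = 2 f T^{2} - 58 f = - 58 f + 2 f T^{2}$)
$s{\left(13,22 \right)} - N{\left(-69 \right)} = 2 \cdot 22 \left(-29 + 13^{2}\right) - \frac{6}{-69} = 2 \cdot 22 \left(-29 + 169\right) - 6 \left(- \frac{1}{69}\right) = 2 \cdot 22 \cdot 140 - - \frac{2}{23} = 6160 + \frac{2}{23} = \frac{141682}{23}$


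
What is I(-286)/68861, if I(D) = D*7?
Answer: -154/5297 ≈ -0.029073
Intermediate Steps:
I(D) = 7*D
I(-286)/68861 = (7*(-286))/68861 = -2002*1/68861 = -154/5297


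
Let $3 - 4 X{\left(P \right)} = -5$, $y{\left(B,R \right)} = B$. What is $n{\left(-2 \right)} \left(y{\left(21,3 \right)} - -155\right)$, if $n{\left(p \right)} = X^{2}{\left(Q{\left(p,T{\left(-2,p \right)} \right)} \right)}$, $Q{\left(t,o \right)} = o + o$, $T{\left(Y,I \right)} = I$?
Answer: $704$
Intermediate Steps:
$Q{\left(t,o \right)} = 2 o$
$X{\left(P \right)} = 2$ ($X{\left(P \right)} = \frac{3}{4} - - \frac{5}{4} = \frac{3}{4} + \frac{5}{4} = 2$)
$n{\left(p \right)} = 4$ ($n{\left(p \right)} = 2^{2} = 4$)
$n{\left(-2 \right)} \left(y{\left(21,3 \right)} - -155\right) = 4 \left(21 - -155\right) = 4 \left(21 + \left(-93 + 248\right)\right) = 4 \left(21 + 155\right) = 4 \cdot 176 = 704$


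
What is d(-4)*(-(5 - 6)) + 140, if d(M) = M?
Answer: 136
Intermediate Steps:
d(-4)*(-(5 - 6)) + 140 = -(-4)*(5 - 6) + 140 = -(-4)*(-1) + 140 = -4*1 + 140 = -4 + 140 = 136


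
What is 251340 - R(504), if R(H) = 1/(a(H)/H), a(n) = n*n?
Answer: 126675359/504 ≈ 2.5134e+5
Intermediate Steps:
a(n) = n**2
R(H) = 1/H (R(H) = 1/(H**2/H) = 1/H)
251340 - R(504) = 251340 - 1/504 = 126675359/504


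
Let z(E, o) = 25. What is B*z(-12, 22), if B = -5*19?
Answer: -2375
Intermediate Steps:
B = -95
B*z(-12, 22) = -95*25 = -2375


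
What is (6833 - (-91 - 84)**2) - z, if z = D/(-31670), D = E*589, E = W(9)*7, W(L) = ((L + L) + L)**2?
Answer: -750486973/31670 ≈ -23697.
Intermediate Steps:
W(L) = 9*L**2 (W(L) = (2*L + L)**2 = (3*L)**2 = 9*L**2)
E = 5103 (E = (9*9**2)*7 = (9*81)*7 = 729*7 = 5103)
D = 3005667 (D = 5103*589 = 3005667)
z = -3005667/31670 (z = 3005667/(-31670) = 3005667*(-1/31670) = -3005667/31670 ≈ -94.906)
(6833 - (-91 - 84)**2) - z = (6833 - (-91 - 84)**2) - 1*(-3005667/31670) = (6833 - 1*(-175)**2) + 3005667/31670 = (6833 - 1*30625) + 3005667/31670 = (6833 - 30625) + 3005667/31670 = -23792 + 3005667/31670 = -750486973/31670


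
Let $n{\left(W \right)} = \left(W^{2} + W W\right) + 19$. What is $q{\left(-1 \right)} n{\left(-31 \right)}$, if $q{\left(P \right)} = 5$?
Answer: $9705$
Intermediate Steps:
$n{\left(W \right)} = 19 + 2 W^{2}$ ($n{\left(W \right)} = \left(W^{2} + W^{2}\right) + 19 = 2 W^{2} + 19 = 19 + 2 W^{2}$)
$q{\left(-1 \right)} n{\left(-31 \right)} = 5 \left(19 + 2 \left(-31\right)^{2}\right) = 5 \left(19 + 2 \cdot 961\right) = 5 \left(19 + 1922\right) = 5 \cdot 1941 = 9705$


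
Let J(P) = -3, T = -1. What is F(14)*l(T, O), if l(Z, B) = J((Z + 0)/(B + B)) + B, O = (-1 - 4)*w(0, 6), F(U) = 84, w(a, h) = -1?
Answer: 168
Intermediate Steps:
O = 5 (O = (-1 - 4)*(-1) = -5*(-1) = 5)
l(Z, B) = -3 + B
F(14)*l(T, O) = 84*(-3 + 5) = 84*2 = 168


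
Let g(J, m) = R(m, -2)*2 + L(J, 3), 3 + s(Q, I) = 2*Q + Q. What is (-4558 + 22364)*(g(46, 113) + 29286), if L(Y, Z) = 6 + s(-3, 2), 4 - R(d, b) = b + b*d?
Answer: 529621664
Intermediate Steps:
s(Q, I) = -3 + 3*Q (s(Q, I) = -3 + (2*Q + Q) = -3 + 3*Q)
R(d, b) = 4 - b - b*d (R(d, b) = 4 - (b + b*d) = 4 + (-b - b*d) = 4 - b - b*d)
L(Y, Z) = -6 (L(Y, Z) = 6 + (-3 + 3*(-3)) = 6 + (-3 - 9) = 6 - 12 = -6)
g(J, m) = 6 + 4*m (g(J, m) = (4 - 1*(-2) - 1*(-2)*m)*2 - 6 = (4 + 2 + 2*m)*2 - 6 = (6 + 2*m)*2 - 6 = (12 + 4*m) - 6 = 6 + 4*m)
(-4558 + 22364)*(g(46, 113) + 29286) = (-4558 + 22364)*((6 + 4*113) + 29286) = 17806*((6 + 452) + 29286) = 17806*(458 + 29286) = 17806*29744 = 529621664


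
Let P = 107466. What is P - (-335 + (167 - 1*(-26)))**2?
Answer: 87302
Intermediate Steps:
P - (-335 + (167 - 1*(-26)))**2 = 107466 - (-335 + (167 - 1*(-26)))**2 = 107466 - (-335 + (167 + 26))**2 = 107466 - (-335 + 193)**2 = 107466 - 1*(-142)**2 = 107466 - 1*20164 = 107466 - 20164 = 87302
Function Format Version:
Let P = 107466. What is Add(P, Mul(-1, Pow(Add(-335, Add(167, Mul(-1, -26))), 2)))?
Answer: 87302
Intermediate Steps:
Add(P, Mul(-1, Pow(Add(-335, Add(167, Mul(-1, -26))), 2))) = Add(107466, Mul(-1, Pow(Add(-335, Add(167, Mul(-1, -26))), 2))) = Add(107466, Mul(-1, Pow(Add(-335, Add(167, 26)), 2))) = Add(107466, Mul(-1, Pow(Add(-335, 193), 2))) = Add(107466, Mul(-1, Pow(-142, 2))) = Add(107466, Mul(-1, 20164)) = Add(107466, -20164) = 87302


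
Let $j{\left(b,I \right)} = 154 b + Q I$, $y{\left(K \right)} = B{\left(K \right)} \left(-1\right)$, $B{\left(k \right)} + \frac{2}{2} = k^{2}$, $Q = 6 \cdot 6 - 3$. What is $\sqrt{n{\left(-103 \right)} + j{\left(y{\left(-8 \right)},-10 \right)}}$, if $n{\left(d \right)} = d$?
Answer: $i \sqrt{10135} \approx 100.67 i$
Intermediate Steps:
$Q = 33$ ($Q = 36 - 3 = 33$)
$B{\left(k \right)} = -1 + k^{2}$
$y{\left(K \right)} = 1 - K^{2}$ ($y{\left(K \right)} = \left(-1 + K^{2}\right) \left(-1\right) = 1 - K^{2}$)
$j{\left(b,I \right)} = 33 I + 154 b$ ($j{\left(b,I \right)} = 154 b + 33 I = 33 I + 154 b$)
$\sqrt{n{\left(-103 \right)} + j{\left(y{\left(-8 \right)},-10 \right)}} = \sqrt{-103 + \left(33 \left(-10\right) + 154 \left(1 - \left(-8\right)^{2}\right)\right)} = \sqrt{-103 + \left(-330 + 154 \left(1 - 64\right)\right)} = \sqrt{-103 + \left(-330 + 154 \left(-63\right)\right)} = \sqrt{-103 - 10032} = \sqrt{-10135} = i \sqrt{10135}$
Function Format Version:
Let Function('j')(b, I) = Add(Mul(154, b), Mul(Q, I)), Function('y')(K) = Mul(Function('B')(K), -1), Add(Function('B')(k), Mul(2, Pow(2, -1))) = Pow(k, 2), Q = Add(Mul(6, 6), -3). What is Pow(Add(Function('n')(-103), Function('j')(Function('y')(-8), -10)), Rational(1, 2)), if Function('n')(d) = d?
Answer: Mul(I, Pow(10135, Rational(1, 2))) ≈ Mul(100.67, I)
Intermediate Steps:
Q = 33 (Q = Add(36, -3) = 33)
Function('B')(k) = Add(-1, Pow(k, 2))
Function('y')(K) = Add(1, Mul(-1, Pow(K, 2))) (Function('y')(K) = Mul(Add(-1, Pow(K, 2)), -1) = Add(1, Mul(-1, Pow(K, 2))))
Function('j')(b, I) = Add(Mul(33, I), Mul(154, b)) (Function('j')(b, I) = Add(Mul(154, b), Mul(33, I)) = Add(Mul(33, I), Mul(154, b)))
Pow(Add(Function('n')(-103), Function('j')(Function('y')(-8), -10)), Rational(1, 2)) = Pow(Add(-103, Add(Mul(33, -10), Mul(154, Add(1, Mul(-1, Pow(-8, 2)))))), Rational(1, 2)) = Pow(Add(-103, Add(-330, Mul(154, Add(1, Mul(-1, 64))))), Rational(1, 2)) = Pow(Add(-103, Add(-330, Mul(154, Add(1, -64)))), Rational(1, 2)) = Pow(Add(-103, Add(-330, Mul(154, -63))), Rational(1, 2)) = Pow(Add(-103, Add(-330, -9702)), Rational(1, 2)) = Pow(Add(-103, -10032), Rational(1, 2)) = Pow(-10135, Rational(1, 2)) = Mul(I, Pow(10135, Rational(1, 2)))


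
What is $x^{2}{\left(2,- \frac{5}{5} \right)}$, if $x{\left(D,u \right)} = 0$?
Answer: $0$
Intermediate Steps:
$x^{2}{\left(2,- \frac{5}{5} \right)} = 0^{2} = 0$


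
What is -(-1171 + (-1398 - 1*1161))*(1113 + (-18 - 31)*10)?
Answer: 2323790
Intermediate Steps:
-(-1171 + (-1398 - 1*1161))*(1113 + (-18 - 31)*10) = -(-1171 + (-1398 - 1161))*(1113 - 49*10) = -(-1171 - 2559)*(1113 - 490) = -(-3730)*623 = -1*(-2323790) = 2323790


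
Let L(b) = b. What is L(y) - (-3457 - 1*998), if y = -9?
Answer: 4446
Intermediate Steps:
L(y) - (-3457 - 1*998) = -9 - (-3457 - 1*998) = -9 - (-3457 - 998) = -9 - 1*(-4455) = -9 + 4455 = 4446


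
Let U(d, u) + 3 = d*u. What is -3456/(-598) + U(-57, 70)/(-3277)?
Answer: 6856563/979823 ≈ 6.9978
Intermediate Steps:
U(d, u) = -3 + d*u
-3456/(-598) + U(-57, 70)/(-3277) = -3456/(-598) + (-3 - 57*70)/(-3277) = -3456*(-1/598) + (-3 - 3990)*(-1/3277) = 1728/299 - 3993*(-1/3277) = 1728/299 + 3993/3277 = 6856563/979823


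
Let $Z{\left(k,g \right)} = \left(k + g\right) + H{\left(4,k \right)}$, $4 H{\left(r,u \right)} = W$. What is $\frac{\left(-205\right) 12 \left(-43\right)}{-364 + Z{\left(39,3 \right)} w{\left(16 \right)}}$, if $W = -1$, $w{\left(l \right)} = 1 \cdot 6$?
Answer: $- \frac{211560}{227} \approx -931.98$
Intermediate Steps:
$w{\left(l \right)} = 6$
$H{\left(r,u \right)} = - \frac{1}{4}$ ($H{\left(r,u \right)} = \frac{1}{4} \left(-1\right) = - \frac{1}{4}$)
$Z{\left(k,g \right)} = - \frac{1}{4} + g + k$ ($Z{\left(k,g \right)} = \left(k + g\right) - \frac{1}{4} = \left(g + k\right) - \frac{1}{4} = - \frac{1}{4} + g + k$)
$\frac{\left(-205\right) 12 \left(-43\right)}{-364 + Z{\left(39,3 \right)} w{\left(16 \right)}} = \frac{\left(-205\right) 12 \left(-43\right)}{-364 + \left(- \frac{1}{4} + 3 + 39\right) 6} = \frac{\left(-2460\right) \left(-43\right)}{-364 + \frac{167}{4} \cdot 6} = \frac{105780}{-364 + \frac{501}{2}} = \frac{105780}{- \frac{227}{2}} = 105780 \left(- \frac{2}{227}\right) = - \frac{211560}{227}$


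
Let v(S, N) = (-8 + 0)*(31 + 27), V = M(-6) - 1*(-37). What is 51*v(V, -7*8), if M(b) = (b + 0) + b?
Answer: -23664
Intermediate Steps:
M(b) = 2*b (M(b) = b + b = 2*b)
V = 25 (V = 2*(-6) - 1*(-37) = -12 + 37 = 25)
v(S, N) = -464 (v(S, N) = -8*58 = -464)
51*v(V, -7*8) = 51*(-464) = -23664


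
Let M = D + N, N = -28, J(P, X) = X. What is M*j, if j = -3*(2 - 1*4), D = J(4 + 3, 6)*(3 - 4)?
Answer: -204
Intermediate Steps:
D = -6 (D = 6*(3 - 4) = 6*(-1) = -6)
j = 6 (j = -3*(2 - 4) = -3*(-2) = 6)
M = -34 (M = -6 - 28 = -34)
M*j = -34*6 = -204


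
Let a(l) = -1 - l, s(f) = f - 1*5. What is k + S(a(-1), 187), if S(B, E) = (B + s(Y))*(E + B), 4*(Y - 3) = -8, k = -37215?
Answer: -37963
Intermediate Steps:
Y = 1 (Y = 3 + (¼)*(-8) = 3 - 2 = 1)
s(f) = -5 + f (s(f) = f - 5 = -5 + f)
S(B, E) = (-4 + B)*(B + E) (S(B, E) = (B + (-5 + 1))*(E + B) = (B - 4)*(B + E) = (-4 + B)*(B + E))
k + S(a(-1), 187) = -37215 + ((-1 - 1*(-1))² - 4*(-1 - 1*(-1)) - 4*187 + (-1 - 1*(-1))*187) = -37215 + ((-1 + 1)² - 4*(-1 + 1) - 748 + (-1 + 1)*187) = -37215 + (0² - 4*0 - 748 + 0*187) = -37215 + (0 + 0 - 748 + 0) = -37215 - 748 = -37963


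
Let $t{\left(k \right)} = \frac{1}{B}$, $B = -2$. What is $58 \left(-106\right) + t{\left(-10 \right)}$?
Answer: $- \frac{12297}{2} \approx -6148.5$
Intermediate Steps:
$t{\left(k \right)} = - \frac{1}{2}$ ($t{\left(k \right)} = \frac{1}{-2} = - \frac{1}{2}$)
$58 \left(-106\right) + t{\left(-10 \right)} = 58 \left(-106\right) - \frac{1}{2} = -6148 - \frac{1}{2} = - \frac{12297}{2}$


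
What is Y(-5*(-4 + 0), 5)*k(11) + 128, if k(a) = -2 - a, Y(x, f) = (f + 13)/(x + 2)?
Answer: 1291/11 ≈ 117.36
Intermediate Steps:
Y(x, f) = (13 + f)/(2 + x)
Y(-5*(-4 + 0), 5)*k(11) + 128 = ((13 + 5)/(2 - 5*(-4 + 0)))*(-2 - 1*11) + 128 = (18/(2 - 5*(-4)))*(-2 - 11) + 128 = (18/(2 + 20))*(-13) + 128 = (18/22)*(-13) + 128 = ((1/22)*18)*(-13) + 128 = (9/11)*(-13) + 128 = -117/11 + 128 = 1291/11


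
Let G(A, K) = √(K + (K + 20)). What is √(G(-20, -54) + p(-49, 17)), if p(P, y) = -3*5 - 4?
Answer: √(-19 + 2*I*√22) ≈ 1.0463 + 4.4827*I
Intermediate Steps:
p(P, y) = -19 (p(P, y) = -15 - 4 = -19)
G(A, K) = √(20 + 2*K) (G(A, K) = √(K + (20 + K)) = √(20 + 2*K))
√(G(-20, -54) + p(-49, 17)) = √(√(20 + 2*(-54)) - 19) = √(√(20 - 108) - 19) = √(√(-88) - 19) = √(2*I*√22 - 19) = √(-19 + 2*I*√22)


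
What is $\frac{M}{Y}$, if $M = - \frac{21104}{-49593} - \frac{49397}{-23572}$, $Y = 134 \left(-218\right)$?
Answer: $- \frac{2947208909}{34149008997552} \approx -8.6304 \cdot 10^{-5}$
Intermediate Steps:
$Y = -29212$
$M = \frac{2947208909}{1169006196}$ ($M = \left(-21104\right) \left(- \frac{1}{49593}\right) - - \frac{49397}{23572} = \frac{21104}{49593} + \frac{49397}{23572} = \frac{2947208909}{1169006196} \approx 2.5211$)
$\frac{M}{Y} = \frac{2947208909}{1169006196 \left(-29212\right)} = \frac{2947208909}{1169006196} \left(- \frac{1}{29212}\right) = - \frac{2947208909}{34149008997552}$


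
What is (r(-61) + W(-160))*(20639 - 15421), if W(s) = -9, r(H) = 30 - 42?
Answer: -109578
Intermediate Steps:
r(H) = -12
(r(-61) + W(-160))*(20639 - 15421) = (-12 - 9)*(20639 - 15421) = -21*5218 = -109578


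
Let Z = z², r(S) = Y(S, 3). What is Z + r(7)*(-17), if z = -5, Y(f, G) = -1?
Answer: 42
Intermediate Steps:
r(S) = -1
Z = 25 (Z = (-5)² = 25)
Z + r(7)*(-17) = 25 - 1*(-17) = 25 + 17 = 42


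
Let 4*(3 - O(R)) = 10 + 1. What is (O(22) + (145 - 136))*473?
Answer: 17501/4 ≈ 4375.3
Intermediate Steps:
O(R) = ¼ (O(R) = 3 - (10 + 1)/4 = 3 - ¼*11 = 3 - 11/4 = ¼)
(O(22) + (145 - 136))*473 = (¼ + (145 - 136))*473 = (¼ + 9)*473 = (37/4)*473 = 17501/4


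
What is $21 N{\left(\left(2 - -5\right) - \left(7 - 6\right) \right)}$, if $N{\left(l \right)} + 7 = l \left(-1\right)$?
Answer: $-273$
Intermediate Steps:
$N{\left(l \right)} = -7 - l$ ($N{\left(l \right)} = -7 + l \left(-1\right) = -7 - l$)
$21 N{\left(\left(2 - -5\right) - \left(7 - 6\right) \right)} = 21 \left(-7 - \left(\left(2 - -5\right) - \left(7 - 6\right)\right)\right) = 21 \left(-7 - \left(\left(2 + \left(-2 + 7\right)\right) - \left(7 - 6\right)\right)\right) = 21 \left(-7 - \left(\left(2 + 5\right) - 1\right)\right) = 21 \left(-7 - \left(7 - 1\right)\right) = 21 \left(-7 - 6\right) = 21 \left(-13\right) = -273$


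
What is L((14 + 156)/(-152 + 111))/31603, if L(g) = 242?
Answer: 22/2873 ≈ 0.0076575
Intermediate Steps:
L((14 + 156)/(-152 + 111))/31603 = 242/31603 = 242*(1/31603) = 22/2873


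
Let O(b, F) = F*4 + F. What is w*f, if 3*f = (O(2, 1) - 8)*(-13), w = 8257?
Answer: 107341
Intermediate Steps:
O(b, F) = 5*F (O(b, F) = 4*F + F = 5*F)
f = 13 (f = ((5*1 - 8)*(-13))/3 = ((5 - 8)*(-13))/3 = (-3*(-13))/3 = (⅓)*39 = 13)
w*f = 8257*13 = 107341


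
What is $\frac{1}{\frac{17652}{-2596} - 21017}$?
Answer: $- \frac{649}{13644446} \approx -4.7565 \cdot 10^{-5}$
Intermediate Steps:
$\frac{1}{\frac{17652}{-2596} - 21017} = \frac{1}{17652 \left(- \frac{1}{2596}\right) - 21017} = \frac{1}{- \frac{4413}{649} - 21017} = \frac{1}{- \frac{13644446}{649}} = - \frac{649}{13644446}$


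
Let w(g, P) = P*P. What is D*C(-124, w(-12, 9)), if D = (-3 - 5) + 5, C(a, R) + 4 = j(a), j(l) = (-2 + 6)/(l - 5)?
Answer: 520/43 ≈ 12.093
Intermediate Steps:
w(g, P) = P**2
j(l) = 4/(-5 + l)
C(a, R) = -4 + 4/(-5 + a)
D = -3 (D = -8 + 5 = -3)
D*C(-124, w(-12, 9)) = -12*(6 - 1*(-124))/(-5 - 124) = -12*(6 + 124)/(-129) = -12*(-1)*130/129 = -3*(-520/129) = 520/43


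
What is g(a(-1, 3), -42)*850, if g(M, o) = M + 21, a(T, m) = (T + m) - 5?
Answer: 15300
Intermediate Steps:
a(T, m) = -5 + T + m
g(M, o) = 21 + M
g(a(-1, 3), -42)*850 = (21 + (-5 - 1 + 3))*850 = (21 - 3)*850 = 18*850 = 15300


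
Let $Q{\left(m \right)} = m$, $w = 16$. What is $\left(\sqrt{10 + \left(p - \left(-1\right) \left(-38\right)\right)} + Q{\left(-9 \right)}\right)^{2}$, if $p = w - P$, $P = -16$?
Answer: $49$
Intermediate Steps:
$p = 32$ ($p = 16 - -16 = 16 + 16 = 32$)
$\left(\sqrt{10 + \left(p - \left(-1\right) \left(-38\right)\right)} + Q{\left(-9 \right)}\right)^{2} = \left(\sqrt{10 + \left(32 - \left(-1\right) \left(-38\right)\right)} - 9\right)^{2} = \left(\sqrt{10 + \left(32 - 38\right)} - 9\right)^{2} = \left(\sqrt{10 - 6} - 9\right)^{2} = \left(\sqrt{4} - 9\right)^{2} = \left(2 - 9\right)^{2} = \left(-7\right)^{2} = 49$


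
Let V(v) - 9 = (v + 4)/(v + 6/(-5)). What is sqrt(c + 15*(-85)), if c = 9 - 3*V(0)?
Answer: I*sqrt(1283) ≈ 35.819*I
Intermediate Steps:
V(v) = 9 + (4 + v)/(-6/5 + v) (V(v) = 9 + (v + 4)/(v + 6/(-5)) = 9 + (4 + v)/(v + 6*(-1/5)) = 9 + (4 + v)/(v - 6/5) = 9 + (4 + v)/(-6/5 + v))
c = -8 (c = 9 - 6*(-17 + 25*0)/(-6 + 5*0) = 9 - 6*(-17 + 0)/(-6 + 0) = 9 - 6*(-17)/(-6) = 9 - 6*(-1)*(-17)/6 = 9 - 3*17/3 = 9 - 17 = -8)
sqrt(c + 15*(-85)) = sqrt(-8 + 15*(-85)) = sqrt(-8 - 1275) = sqrt(-1283) = I*sqrt(1283)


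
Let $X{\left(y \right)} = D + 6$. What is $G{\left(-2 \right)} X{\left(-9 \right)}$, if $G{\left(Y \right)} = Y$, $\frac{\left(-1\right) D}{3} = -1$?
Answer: $-18$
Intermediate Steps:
$D = 3$ ($D = \left(-3\right) \left(-1\right) = 3$)
$X{\left(y \right)} = 9$ ($X{\left(y \right)} = 3 + 6 = 9$)
$G{\left(-2 \right)} X{\left(-9 \right)} = \left(-2\right) 9 = -18$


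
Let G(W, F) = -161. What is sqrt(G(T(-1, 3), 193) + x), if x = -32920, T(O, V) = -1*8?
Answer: I*sqrt(33081) ≈ 181.88*I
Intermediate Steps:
T(O, V) = -8
sqrt(G(T(-1, 3), 193) + x) = sqrt(-161 - 32920) = sqrt(-33081) = I*sqrt(33081)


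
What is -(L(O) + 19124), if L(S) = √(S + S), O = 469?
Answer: -19124 - √938 ≈ -19155.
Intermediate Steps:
L(S) = √2*√S (L(S) = √(2*S) = √2*√S)
-(L(O) + 19124) = -(√2*√469 + 19124) = -(√938 + 19124) = -(19124 + √938) = -19124 - √938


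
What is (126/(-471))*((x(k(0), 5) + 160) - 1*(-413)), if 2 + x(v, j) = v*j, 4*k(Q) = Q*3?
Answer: -23982/157 ≈ -152.75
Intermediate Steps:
k(Q) = 3*Q/4 (k(Q) = (Q*3)/4 = (3*Q)/4 = 3*Q/4)
x(v, j) = -2 + j*v (x(v, j) = -2 + v*j = -2 + j*v)
(126/(-471))*((x(k(0), 5) + 160) - 1*(-413)) = (126/(-471))*(((-2 + 5*((3/4)*0)) + 160) - 1*(-413)) = (126*(-1/471))*(((-2 + 5*0) + 160) + 413) = -42*(((-2 + 0) + 160) + 413)/157 = -42*((-2 + 160) + 413)/157 = -42*(158 + 413)/157 = -42/157*571 = -23982/157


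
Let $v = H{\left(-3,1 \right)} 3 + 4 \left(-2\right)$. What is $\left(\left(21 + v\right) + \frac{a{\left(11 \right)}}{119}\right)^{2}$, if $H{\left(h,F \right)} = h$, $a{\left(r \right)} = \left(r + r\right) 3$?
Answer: $\frac{293764}{14161} \approx 20.745$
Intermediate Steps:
$a{\left(r \right)} = 6 r$ ($a{\left(r \right)} = 2 r 3 = 6 r$)
$v = -17$ ($v = \left(-3\right) 3 + 4 \left(-2\right) = -9 - 8 = -17$)
$\left(\left(21 + v\right) + \frac{a{\left(11 \right)}}{119}\right)^{2} = \left(\left(21 - 17\right) + \frac{6 \cdot 11}{119}\right)^{2} = \left(4 + 66 \cdot \frac{1}{119}\right)^{2} = \left(4 + \frac{66}{119}\right)^{2} = \left(\frac{542}{119}\right)^{2} = \frac{293764}{14161}$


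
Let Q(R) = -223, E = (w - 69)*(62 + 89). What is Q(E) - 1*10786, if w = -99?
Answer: -11009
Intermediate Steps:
E = -25368 (E = (-99 - 69)*(62 + 89) = -168*151 = -25368)
Q(E) - 1*10786 = -223 - 1*10786 = -223 - 10786 = -11009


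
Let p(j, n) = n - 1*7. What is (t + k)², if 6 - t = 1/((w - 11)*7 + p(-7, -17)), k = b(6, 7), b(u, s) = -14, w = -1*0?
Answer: 651249/10201 ≈ 63.842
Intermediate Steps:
p(j, n) = -7 + n (p(j, n) = n - 7 = -7 + n)
w = 0
k = -14
t = 607/101 (t = 6 - 1/((0 - 11)*7 + (-7 - 17)) = 6 - 1/(-11*7 - 24) = 6 - 1/(-77 - 24) = 6 - 1/(-101) = 6 - 1*(-1/101) = 6 + 1/101 = 607/101 ≈ 6.0099)
(t + k)² = (607/101 - 14)² = (-807/101)² = 651249/10201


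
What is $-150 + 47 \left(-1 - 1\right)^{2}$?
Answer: $38$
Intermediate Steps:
$-150 + 47 \left(-1 - 1\right)^{2} = -150 + 47 \left(-2\right)^{2} = -150 + 47 \cdot 4 = -150 + 188 = 38$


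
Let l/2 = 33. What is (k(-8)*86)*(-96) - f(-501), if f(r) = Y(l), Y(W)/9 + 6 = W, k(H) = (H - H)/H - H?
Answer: -66588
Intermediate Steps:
l = 66 (l = 2*33 = 66)
k(H) = -H (k(H) = 0/H - H = 0 - H = -H)
Y(W) = -54 + 9*W
f(r) = 540 (f(r) = -54 + 9*66 = -54 + 594 = 540)
(k(-8)*86)*(-96) - f(-501) = (-1*(-8)*86)*(-96) - 1*540 = (8*86)*(-96) - 540 = 688*(-96) - 540 = -66048 - 540 = -66588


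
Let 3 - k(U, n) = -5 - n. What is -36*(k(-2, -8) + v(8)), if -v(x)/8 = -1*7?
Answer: -2016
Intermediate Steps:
v(x) = 56 (v(x) = -(-8)*7 = -8*(-7) = 56)
k(U, n) = 8 + n (k(U, n) = 3 - (-5 - n) = 3 + (5 + n) = 8 + n)
-36*(k(-2, -8) + v(8)) = -36*((8 - 8) + 56) = -36*(0 + 56) = -36*56 = -2016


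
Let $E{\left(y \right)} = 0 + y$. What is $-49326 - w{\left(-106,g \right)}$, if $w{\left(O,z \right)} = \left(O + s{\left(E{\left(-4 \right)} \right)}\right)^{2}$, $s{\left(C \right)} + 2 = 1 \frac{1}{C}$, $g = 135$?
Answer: $- \frac{976705}{16} \approx -61044.0$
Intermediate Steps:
$E{\left(y \right)} = y$
$s{\left(C \right)} = -2 + \frac{1}{C}$ ($s{\left(C \right)} = -2 + 1 \frac{1}{C} = -2 + \frac{1}{C}$)
$w{\left(O,z \right)} = \left(- \frac{9}{4} + O\right)^{2}$ ($w{\left(O,z \right)} = \left(O - \left(2 - \frac{1}{-4}\right)\right)^{2} = \left(O - \frac{9}{4}\right)^{2} = \left(- \frac{9}{4} + O\right)^{2}$)
$-49326 - w{\left(-106,g \right)} = -49326 - \frac{\left(9 - -424\right)^{2}}{16} = -49326 - \frac{\left(9 + 424\right)^{2}}{16} = -49326 - \frac{433^{2}}{16} = -49326 - \frac{1}{16} \cdot 187489 = -49326 - \frac{187489}{16} = - \frac{976705}{16}$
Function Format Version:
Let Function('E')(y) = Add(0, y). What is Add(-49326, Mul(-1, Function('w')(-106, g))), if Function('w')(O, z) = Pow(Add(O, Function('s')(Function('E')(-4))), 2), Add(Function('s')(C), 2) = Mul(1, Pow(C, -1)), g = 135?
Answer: Rational(-976705, 16) ≈ -61044.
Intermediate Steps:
Function('E')(y) = y
Function('s')(C) = Add(-2, Pow(C, -1)) (Function('s')(C) = Add(-2, Mul(1, Pow(C, -1))) = Add(-2, Pow(C, -1)))
Function('w')(O, z) = Pow(Add(Rational(-9, 4), O), 2) (Function('w')(O, z) = Pow(Add(O, Add(-2, Pow(-4, -1))), 2) = Pow(Add(O, Add(-2, Rational(-1, 4))), 2) = Pow(Add(O, Rational(-9, 4)), 2) = Pow(Add(Rational(-9, 4), O), 2))
Add(-49326, Mul(-1, Function('w')(-106, g))) = Add(-49326, Mul(-1, Mul(Rational(1, 16), Pow(Add(9, Mul(-4, -106)), 2)))) = Add(-49326, Mul(-1, Mul(Rational(1, 16), Pow(Add(9, 424), 2)))) = Add(-49326, Mul(-1, Mul(Rational(1, 16), Pow(433, 2)))) = Add(-49326, Mul(-1, Mul(Rational(1, 16), 187489))) = Add(-49326, Mul(-1, Rational(187489, 16))) = Add(-49326, Rational(-187489, 16)) = Rational(-976705, 16)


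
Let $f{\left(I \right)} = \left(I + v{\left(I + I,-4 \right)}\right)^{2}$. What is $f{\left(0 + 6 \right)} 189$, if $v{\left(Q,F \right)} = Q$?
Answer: $61236$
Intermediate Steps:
$f{\left(I \right)} = 9 I^{2}$ ($f{\left(I \right)} = \left(I + \left(I + I\right)\right)^{2} = \left(I + 2 I\right)^{2} = \left(3 I\right)^{2} = 9 I^{2}$)
$f{\left(0 + 6 \right)} 189 = 9 \left(0 + 6\right)^{2} \cdot 189 = 9 \cdot 6^{2} \cdot 189 = 9 \cdot 36 \cdot 189 = 324 \cdot 189 = 61236$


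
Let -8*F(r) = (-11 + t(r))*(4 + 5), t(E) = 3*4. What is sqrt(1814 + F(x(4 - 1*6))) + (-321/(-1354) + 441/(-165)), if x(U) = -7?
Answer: -181383/74470 + sqrt(29006)/4 ≈ 40.142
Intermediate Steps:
t(E) = 12
F(r) = -9/8 (F(r) = -(-11 + 12)*(4 + 5)/8 = -9/8)
sqrt(1814 + F(x(4 - 1*6))) + (-321/(-1354) + 441/(-165)) = sqrt(1814 - 9/8) + (-321/(-1354) + 441/(-165)) = sqrt(14503/8) + (-321*(-1/1354) + 441*(-1/165)) = sqrt(29006)/4 + (321/1354 - 147/55) = sqrt(29006)/4 - 181383/74470 = -181383/74470 + sqrt(29006)/4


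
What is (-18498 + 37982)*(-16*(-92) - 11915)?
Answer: -203471412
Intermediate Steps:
(-18498 + 37982)*(-16*(-92) - 11915) = 19484*(1472 - 11915) = 19484*(-10443) = -203471412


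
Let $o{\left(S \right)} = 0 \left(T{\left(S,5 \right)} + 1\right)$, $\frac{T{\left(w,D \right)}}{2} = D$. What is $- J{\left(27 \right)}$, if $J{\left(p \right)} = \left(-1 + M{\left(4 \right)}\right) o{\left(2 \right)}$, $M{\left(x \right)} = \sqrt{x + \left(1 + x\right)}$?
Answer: $0$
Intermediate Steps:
$T{\left(w,D \right)} = 2 D$
$M{\left(x \right)} = \sqrt{1 + 2 x}$
$o{\left(S \right)} = 0$ ($o{\left(S \right)} = 0 \left(2 \cdot 5 + 1\right) = 0 \left(10 + 1\right) = 0 \cdot 11 = 0$)
$J{\left(p \right)} = 0$ ($J{\left(p \right)} = \left(-1 + \sqrt{1 + 2 \cdot 4}\right) 0 = \left(-1 + \sqrt{1 + 8}\right) 0 = \left(-1 + \sqrt{9}\right) 0 = \left(-1 + 3\right) 0 = 2 \cdot 0 = 0$)
$- J{\left(27 \right)} = \left(-1\right) 0 = 0$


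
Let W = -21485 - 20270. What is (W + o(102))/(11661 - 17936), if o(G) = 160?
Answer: 8319/1255 ≈ 6.6287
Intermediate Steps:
W = -41755
(W + o(102))/(11661 - 17936) = (-41755 + 160)/(11661 - 17936) = -41595/(-6275) = -41595*(-1/6275) = 8319/1255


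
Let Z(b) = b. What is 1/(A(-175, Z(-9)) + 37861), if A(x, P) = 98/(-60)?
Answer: 30/1135781 ≈ 2.6414e-5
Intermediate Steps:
A(x, P) = -49/30 (A(x, P) = 98*(-1/60) = -49/30)
1/(A(-175, Z(-9)) + 37861) = 1/(-49/30 + 37861) = 1/(1135781/30) = 30/1135781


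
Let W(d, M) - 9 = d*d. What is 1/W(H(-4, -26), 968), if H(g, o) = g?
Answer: 1/25 ≈ 0.040000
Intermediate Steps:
W(d, M) = 9 + d² (W(d, M) = 9 + d*d = 9 + d²)
1/W(H(-4, -26), 968) = 1/(9 + (-4)²) = 1/(9 + 16) = 1/25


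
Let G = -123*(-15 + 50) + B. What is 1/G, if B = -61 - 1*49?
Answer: -1/4415 ≈ -0.00022650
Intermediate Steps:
B = -110 (B = -61 - 49 = -110)
G = -4415 (G = -123*(-15 + 50) - 110 = -123*35 - 110 = -4305 - 110 = -4415)
1/G = 1/(-4415) = -1/4415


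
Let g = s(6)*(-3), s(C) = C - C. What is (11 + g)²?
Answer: 121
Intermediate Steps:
s(C) = 0
g = 0 (g = 0*(-3) = 0)
(11 + g)² = (11 + 0)² = 11² = 121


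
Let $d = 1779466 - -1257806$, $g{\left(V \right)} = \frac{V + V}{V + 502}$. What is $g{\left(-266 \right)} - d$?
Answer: $- \frac{179199181}{59} \approx -3.0373 \cdot 10^{6}$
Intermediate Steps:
$g{\left(V \right)} = \frac{2 V}{502 + V}$
$d = 3037272$ ($d = 1779466 + 1257806 = 3037272$)
$g{\left(-266 \right)} - d = 2 \left(-266\right) \frac{1}{502 - 266} - 3037272 = 2 \left(-266\right) \frac{1}{236} - 3037272 = - \frac{133}{59} - 3037272 = - \frac{179199181}{59}$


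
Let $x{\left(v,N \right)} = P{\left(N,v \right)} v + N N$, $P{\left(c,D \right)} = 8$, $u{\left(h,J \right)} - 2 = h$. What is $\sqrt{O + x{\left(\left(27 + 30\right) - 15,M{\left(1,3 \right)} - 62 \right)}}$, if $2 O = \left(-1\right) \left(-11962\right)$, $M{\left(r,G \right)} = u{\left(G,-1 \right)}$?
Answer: $\sqrt{9566} \approx 97.806$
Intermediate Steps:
$u{\left(h,J \right)} = 2 + h$
$M{\left(r,G \right)} = 2 + G$
$x{\left(v,N \right)} = N^{2} + 8 v$ ($x{\left(v,N \right)} = 8 v + N N = 8 v + N^{2} = N^{2} + 8 v$)
$O = 5981$ ($O = \frac{\left(-1\right) \left(-11962\right)}{2} = \frac{1}{2} \cdot 11962 = 5981$)
$\sqrt{O + x{\left(\left(27 + 30\right) - 15,M{\left(1,3 \right)} - 62 \right)}} = \sqrt{5981 + \left(\left(\left(2 + 3\right) - 62\right)^{2} + 8 \left(\left(27 + 30\right) - 15\right)\right)} = \sqrt{5981 + \left(\left(5 - 62\right)^{2} + 8 \left(57 - 15\right)\right)} = \sqrt{5981 + \left(\left(-57\right)^{2} + 8 \cdot 42\right)} = \sqrt{5981 + \left(3249 + 336\right)} = \sqrt{5981 + 3585} = \sqrt{9566}$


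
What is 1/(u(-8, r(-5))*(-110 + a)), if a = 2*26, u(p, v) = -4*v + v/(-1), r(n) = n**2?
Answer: 1/7250 ≈ 0.00013793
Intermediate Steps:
u(p, v) = -5*v (u(p, v) = -4*v + v*(-1) = -4*v - v = -5*v)
a = 52
1/(u(-8, r(-5))*(-110 + a)) = 1/((-5*(-5)**2)*(-110 + 52)) = 1/(-5*25*(-58)) = 1/(-125*(-58)) = 1/7250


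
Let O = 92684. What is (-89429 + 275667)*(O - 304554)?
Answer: -39458245060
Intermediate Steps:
(-89429 + 275667)*(O - 304554) = (-89429 + 275667)*(92684 - 304554) = 186238*(-211870) = -39458245060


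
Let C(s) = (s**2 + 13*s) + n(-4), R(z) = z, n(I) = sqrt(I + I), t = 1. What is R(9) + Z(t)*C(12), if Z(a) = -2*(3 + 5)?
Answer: -4791 - 32*I*sqrt(2) ≈ -4791.0 - 45.255*I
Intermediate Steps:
n(I) = sqrt(2)*sqrt(I) (n(I) = sqrt(2*I) = sqrt(2)*sqrt(I))
Z(a) = -16 (Z(a) = -2*8 = -16)
C(s) = s**2 + 13*s + 2*I*sqrt(2) (C(s) = (s**2 + 13*s) + sqrt(2)*sqrt(-4) = (s**2 + 13*s) + sqrt(2)*(2*I) = (s**2 + 13*s) + 2*I*sqrt(2) = s**2 + 13*s + 2*I*sqrt(2))
R(9) + Z(t)*C(12) = 9 - 16*(12**2 + 13*12 + 2*I*sqrt(2)) = 9 - 16*(144 + 156 + 2*I*sqrt(2)) = 9 - 16*(300 + 2*I*sqrt(2)) = 9 + (-4800 - 32*I*sqrt(2)) = -4791 - 32*I*sqrt(2)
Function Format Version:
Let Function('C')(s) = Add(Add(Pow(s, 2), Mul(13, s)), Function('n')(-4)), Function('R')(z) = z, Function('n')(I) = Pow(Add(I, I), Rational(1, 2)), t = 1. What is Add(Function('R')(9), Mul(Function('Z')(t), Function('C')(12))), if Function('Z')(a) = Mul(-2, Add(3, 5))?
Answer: Add(-4791, Mul(-32, I, Pow(2, Rational(1, 2)))) ≈ Add(-4791.0, Mul(-45.255, I))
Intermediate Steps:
Function('n')(I) = Mul(Pow(2, Rational(1, 2)), Pow(I, Rational(1, 2))) (Function('n')(I) = Pow(Mul(2, I), Rational(1, 2)) = Mul(Pow(2, Rational(1, 2)), Pow(I, Rational(1, 2))))
Function('Z')(a) = -16 (Function('Z')(a) = Mul(-2, 8) = -16)
Function('C')(s) = Add(Pow(s, 2), Mul(13, s), Mul(2, I, Pow(2, Rational(1, 2)))) (Function('C')(s) = Add(Add(Pow(s, 2), Mul(13, s)), Mul(Pow(2, Rational(1, 2)), Pow(-4, Rational(1, 2)))) = Add(Add(Pow(s, 2), Mul(13, s)), Mul(Pow(2, Rational(1, 2)), Mul(2, I))) = Add(Add(Pow(s, 2), Mul(13, s)), Mul(2, I, Pow(2, Rational(1, 2)))) = Add(Pow(s, 2), Mul(13, s), Mul(2, I, Pow(2, Rational(1, 2)))))
Add(Function('R')(9), Mul(Function('Z')(t), Function('C')(12))) = Add(9, Mul(-16, Add(Pow(12, 2), Mul(13, 12), Mul(2, I, Pow(2, Rational(1, 2)))))) = Add(9, Mul(-16, Add(144, 156, Mul(2, I, Pow(2, Rational(1, 2)))))) = Add(9, Mul(-16, Add(300, Mul(2, I, Pow(2, Rational(1, 2)))))) = Add(9, Add(-4800, Mul(-32, I, Pow(2, Rational(1, 2))))) = Add(-4791, Mul(-32, I, Pow(2, Rational(1, 2))))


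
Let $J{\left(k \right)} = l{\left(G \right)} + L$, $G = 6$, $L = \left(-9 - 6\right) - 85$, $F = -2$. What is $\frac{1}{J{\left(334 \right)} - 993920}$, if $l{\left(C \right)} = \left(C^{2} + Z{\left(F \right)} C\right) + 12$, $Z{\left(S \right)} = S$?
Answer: $- \frac{1}{993984} \approx -1.0061 \cdot 10^{-6}$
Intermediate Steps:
$L = -100$ ($L = -15 - 85 = -100$)
$l{\left(C \right)} = 12 + C^{2} - 2 C$ ($l{\left(C \right)} = \left(C^{2} - 2 C\right) + 12 = 12 + C^{2} - 2 C$)
$J{\left(k \right)} = -64$ ($J{\left(k \right)} = \left(12 + 6^{2} - 12\right) - 100 = \left(12 + 36 - 12\right) - 100 = 36 - 100 = -64$)
$\frac{1}{J{\left(334 \right)} - 993920} = \frac{1}{-64 - 993920} = \frac{1}{-993984} = - \frac{1}{993984}$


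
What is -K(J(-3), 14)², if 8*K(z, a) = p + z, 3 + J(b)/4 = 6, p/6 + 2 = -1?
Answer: -9/16 ≈ -0.56250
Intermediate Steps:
p = -18 (p = -12 + 6*(-1) = -12 - 6 = -18)
J(b) = 12 (J(b) = -12 + 4*6 = -12 + 24 = 12)
K(z, a) = -9/4 + z/8 (K(z, a) = (-18 + z)/8 = -9/4 + z/8)
-K(J(-3), 14)² = -(-9/4 + (⅛)*12)² = -(-9/4 + 3/2)² = -(-¾)² = -1*9/16 = -9/16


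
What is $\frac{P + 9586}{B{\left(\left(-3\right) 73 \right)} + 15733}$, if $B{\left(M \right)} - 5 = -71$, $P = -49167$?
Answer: $- \frac{39581}{15667} \approx -2.5264$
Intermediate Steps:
$B{\left(M \right)} = -66$ ($B{\left(M \right)} = 5 - 71 = -66$)
$\frac{P + 9586}{B{\left(\left(-3\right) 73 \right)} + 15733} = \frac{-49167 + 9586}{-66 + 15733} = - \frac{39581}{15667}$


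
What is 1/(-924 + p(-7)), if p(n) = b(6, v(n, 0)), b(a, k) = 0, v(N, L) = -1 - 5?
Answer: -1/924 ≈ -0.0010823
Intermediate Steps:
v(N, L) = -6
p(n) = 0
1/(-924 + p(-7)) = 1/(-924 + 0) = 1/(-924) = -1/924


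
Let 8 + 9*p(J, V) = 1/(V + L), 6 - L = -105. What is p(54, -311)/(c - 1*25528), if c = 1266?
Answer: 1601/43671600 ≈ 3.6660e-5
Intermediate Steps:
L = 111 (L = 6 - 1*(-105) = 6 + 105 = 111)
p(J, V) = -8/9 + 1/(9*(111 + V)) (p(J, V) = -8/9 + 1/(9*(V + 111)) = -8/9 + 1/(9*(111 + V)))
p(54, -311)/(c - 1*25528) = ((-887 - 8*(-311))/(9*(111 - 311)))/(1266 - 1*25528) = ((1/9)*(-887 + 2488)/(-200))/(1266 - 25528) = ((1/9)*(-1/200)*1601)/(-24262) = -1601/1800*(-1/24262) = 1601/43671600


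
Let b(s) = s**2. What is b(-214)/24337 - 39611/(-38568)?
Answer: 2730273035/938629416 ≈ 2.9088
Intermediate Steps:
b(-214)/24337 - 39611/(-38568) = (-214)**2/24337 - 39611/(-38568) = 45796*(1/24337) - 39611*(-1/38568) = 45796/24337 + 39611/38568 = 2730273035/938629416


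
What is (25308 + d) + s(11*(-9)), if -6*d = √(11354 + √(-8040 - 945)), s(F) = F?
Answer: 25209 - √(11354 + I*√8985)/6 ≈ 25191.0 - 0.074131*I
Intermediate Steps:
d = -√(11354 + I*√8985)/6 (d = -√(11354 + √(-8040 - 945))/6 = -√(11354 + √(-8985))/6 = -√(11354 + I*√8985)/6 ≈ -17.759 - 0.074131*I)
(25308 + d) + s(11*(-9)) = (25308 - √(11354 + I*√8985)/6) + 11*(-9) = (25308 - √(11354 + I*√8985)/6) - 99 = 25209 - √(11354 + I*√8985)/6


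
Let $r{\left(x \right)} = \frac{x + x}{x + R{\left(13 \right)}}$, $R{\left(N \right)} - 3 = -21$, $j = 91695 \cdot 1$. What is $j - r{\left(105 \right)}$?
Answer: $\frac{2659085}{29} \approx 91693.0$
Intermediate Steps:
$j = 91695$
$R{\left(N \right)} = -18$ ($R{\left(N \right)} = 3 - 21 = -18$)
$r{\left(x \right)} = \frac{2 x}{-18 + x}$ ($r{\left(x \right)} = \frac{x + x}{x - 18} = \frac{2 x}{-18 + x}$)
$j - r{\left(105 \right)} = 91695 - 2 \cdot 105 \frac{1}{-18 + 105} = 91695 - 2 \cdot 105 \cdot \frac{1}{87} = 91695 - \frac{70}{29} = \frac{2659085}{29}$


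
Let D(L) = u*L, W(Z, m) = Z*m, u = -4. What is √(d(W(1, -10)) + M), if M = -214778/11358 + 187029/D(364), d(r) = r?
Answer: I*√74715189709615/689052 ≈ 12.544*I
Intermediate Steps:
D(L) = -4*L
M = -1218496075/8268624 (M = -214778/11358 + 187029/((-4*364)) = -214778*1/11358 + 187029/(-1456) = -107389/5679 + 187029*(-1/1456) = -107389/5679 - 187029/1456 = -1218496075/8268624 ≈ -147.36)
√(d(W(1, -10)) + M) = √(1*(-10) - 1218496075/8268624) = √(-10 - 1218496075/8268624) = √(-1301182315/8268624) = I*√74715189709615/689052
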